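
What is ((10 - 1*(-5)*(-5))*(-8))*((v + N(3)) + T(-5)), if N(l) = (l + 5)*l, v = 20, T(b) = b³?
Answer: -9720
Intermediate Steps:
N(l) = l*(5 + l) (N(l) = (5 + l)*l = l*(5 + l))
((10 - 1*(-5)*(-5))*(-8))*((v + N(3)) + T(-5)) = ((10 - 1*(-5)*(-5))*(-8))*((20 + 3*(5 + 3)) + (-5)³) = ((10 + 5*(-5))*(-8))*((20 + 3*8) - 125) = ((10 - 25)*(-8))*((20 + 24) - 125) = (-15*(-8))*(44 - 125) = 120*(-81) = -9720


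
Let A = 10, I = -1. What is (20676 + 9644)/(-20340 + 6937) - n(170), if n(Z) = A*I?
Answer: 103710/13403 ≈ 7.7378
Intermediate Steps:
n(Z) = -10 (n(Z) = 10*(-1) = -10)
(20676 + 9644)/(-20340 + 6937) - n(170) = (20676 + 9644)/(-20340 + 6937) - 1*(-10) = 30320/(-13403) + 10 = 30320*(-1/13403) + 10 = -30320/13403 + 10 = 103710/13403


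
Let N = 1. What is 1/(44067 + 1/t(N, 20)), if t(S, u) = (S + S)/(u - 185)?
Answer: 2/87969 ≈ 2.2735e-5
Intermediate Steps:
t(S, u) = 2*S/(-185 + u) (t(S, u) = (2*S)/(-185 + u) = 2*S/(-185 + u))
1/(44067 + 1/t(N, 20)) = 1/(44067 + 1/(2*1/(-185 + 20))) = 1/(44067 + 1/(2*1/(-165))) = 1/(44067 + 1/(2*1*(-1/165))) = 1/(44067 + 1/(-2/165)) = 1/(44067 - 165/2) = 1/(87969/2) = 2/87969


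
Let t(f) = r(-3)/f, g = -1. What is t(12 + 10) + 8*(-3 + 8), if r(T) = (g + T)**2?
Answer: 448/11 ≈ 40.727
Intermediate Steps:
r(T) = (-1 + T)**2
t(f) = 16/f (t(f) = (-1 - 3)**2/f = (-4)**2/f = 16/f)
t(12 + 10) + 8*(-3 + 8) = 16/(12 + 10) + 8*(-3 + 8) = 16/22 + 8*5 = 16*(1/22) + 40 = 8/11 + 40 = 448/11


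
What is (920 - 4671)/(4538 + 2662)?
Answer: -3751/7200 ≈ -0.52097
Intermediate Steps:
(920 - 4671)/(4538 + 2662) = -3751/7200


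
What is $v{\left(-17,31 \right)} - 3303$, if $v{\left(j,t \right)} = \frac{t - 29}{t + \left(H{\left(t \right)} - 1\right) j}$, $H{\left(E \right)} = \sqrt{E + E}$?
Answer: $- \frac{25786569}{7807} - \frac{17 \sqrt{62}}{7807} \approx -3303.0$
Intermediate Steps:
$H{\left(E \right)} = \sqrt{2} \sqrt{E}$ ($H{\left(E \right)} = \sqrt{2 E} = \sqrt{2} \sqrt{E}$)
$v{\left(j,t \right)} = \frac{-29 + t}{t + j \left(-1 + \sqrt{2} \sqrt{t}\right)}$ ($v{\left(j,t \right)} = \frac{t - 29}{t + \left(\sqrt{2} \sqrt{t} - 1\right) j} = \frac{-29 + t}{t + \left(-1 + \sqrt{2} \sqrt{t}\right) j} = \frac{-29 + t}{t + j \left(-1 + \sqrt{2} \sqrt{t}\right)}$)
$v{\left(-17,31 \right)} - 3303 = \frac{-29 + 31}{31 - -17 - 17 \sqrt{2} \sqrt{31}} - 3303 = \frac{1}{31 + 17 - 17 \sqrt{62}} \cdot 2 - 3303 = \frac{1}{48 - 17 \sqrt{62}} \cdot 2 - 3303 = \frac{2}{48 - 17 \sqrt{62}} - 3303 = -3303 + \frac{2}{48 - 17 \sqrt{62}}$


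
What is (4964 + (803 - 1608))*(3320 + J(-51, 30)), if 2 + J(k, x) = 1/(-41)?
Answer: 565777883/41 ≈ 1.3799e+7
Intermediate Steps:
J(k, x) = -83/41 (J(k, x) = -2 + 1/(-41) = -2 - 1/41 = -83/41)
(4964 + (803 - 1608))*(3320 + J(-51, 30)) = (4964 + (803 - 1608))*(3320 - 83/41) = (4964 - 805)*(136037/41) = 4159*(136037/41) = 565777883/41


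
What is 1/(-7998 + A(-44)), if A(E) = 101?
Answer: -1/7897 ≈ -0.00012663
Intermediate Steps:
1/(-7998 + A(-44)) = 1/(-7998 + 101) = 1/(-7897) = -1/7897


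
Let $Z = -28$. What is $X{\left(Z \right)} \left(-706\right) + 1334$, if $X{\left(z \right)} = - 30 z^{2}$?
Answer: $16606454$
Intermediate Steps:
$X{\left(Z \right)} \left(-706\right) + 1334 = - 30 \left(-28\right)^{2} \left(-706\right) + 1334 = \left(-30\right) 784 \left(-706\right) + 1334 = \left(-23520\right) \left(-706\right) + 1334 = 16605120 + 1334 = 16606454$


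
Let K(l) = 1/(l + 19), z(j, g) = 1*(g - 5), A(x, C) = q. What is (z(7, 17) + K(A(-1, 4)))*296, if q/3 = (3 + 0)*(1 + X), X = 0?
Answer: 24938/7 ≈ 3562.6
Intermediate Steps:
q = 9 (q = 3*((3 + 0)*(1 + 0)) = 3*(3*1) = 3*3 = 9)
A(x, C) = 9
z(j, g) = -5 + g (z(j, g) = 1*(-5 + g) = -5 + g)
K(l) = 1/(19 + l)
(z(7, 17) + K(A(-1, 4)))*296 = ((-5 + 17) + 1/(19 + 9))*296 = (12 + 1/28)*296 = (337/28)*296 = 24938/7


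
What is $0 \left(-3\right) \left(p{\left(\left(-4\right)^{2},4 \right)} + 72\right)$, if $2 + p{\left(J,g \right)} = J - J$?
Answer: $0$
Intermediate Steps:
$p{\left(J,g \right)} = -2$ ($p{\left(J,g \right)} = -2 + \left(J - J\right) = -2 + 0 = -2$)
$0 \left(-3\right) \left(p{\left(\left(-4\right)^{2},4 \right)} + 72\right) = 0 \left(-3\right) \left(-2 + 72\right) = 0 \cdot 70 = 0$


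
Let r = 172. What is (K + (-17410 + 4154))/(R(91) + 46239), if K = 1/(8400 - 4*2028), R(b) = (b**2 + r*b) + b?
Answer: -3817727/20235744 ≈ -0.18866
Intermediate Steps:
R(b) = b**2 + 173*b (R(b) = (b**2 + 172*b) + b = b**2 + 173*b)
K = 1/288 (K = 1/(8400 - 8112) = 1/288 ≈ 0.0034722)
(K + (-17410 + 4154))/(R(91) + 46239) = (1/288 + (-17410 + 4154))/(91*(173 + 91) + 46239) = (1/288 - 13256)/(91*264 + 46239) = -3817727/(288*(24024 + 46239)) = -3817727/288/70263 = -3817727/288*1/70263 = -3817727/20235744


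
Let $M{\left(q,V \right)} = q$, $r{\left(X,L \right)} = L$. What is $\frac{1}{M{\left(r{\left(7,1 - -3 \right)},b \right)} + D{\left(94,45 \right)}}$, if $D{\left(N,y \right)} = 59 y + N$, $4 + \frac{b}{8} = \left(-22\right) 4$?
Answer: $\frac{1}{2753} \approx 0.00036324$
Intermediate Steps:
$b = -736$ ($b = -32 + 8 \left(\left(-22\right) 4\right) = -32 + 8 \left(-88\right) = -32 - 704 = -736$)
$D{\left(N,y \right)} = N + 59 y$
$\frac{1}{M{\left(r{\left(7,1 - -3 \right)},b \right)} + D{\left(94,45 \right)}} = \frac{1}{\left(1 - -3\right) + \left(94 + 59 \cdot 45\right)} = \frac{1}{\left(1 + 3\right) + \left(94 + 2655\right)} = \frac{1}{4 + 2749} = \frac{1}{2753}$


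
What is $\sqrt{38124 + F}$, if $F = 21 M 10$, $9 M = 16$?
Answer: $\frac{2 \sqrt{86619}}{3} \approx 196.21$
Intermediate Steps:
$M = \frac{16}{9}$ ($M = \frac{1}{9} \cdot 16 = \frac{16}{9} \approx 1.7778$)
$F = \frac{1120}{3}$ ($F = 21 \cdot \frac{16}{9} \cdot 10 = \frac{112}{3} \cdot 10 = \frac{1120}{3} \approx 373.33$)
$\sqrt{38124 + F} = \sqrt{38124 + \frac{1120}{3}} = \sqrt{\frac{115492}{3}} = \frac{2 \sqrt{86619}}{3}$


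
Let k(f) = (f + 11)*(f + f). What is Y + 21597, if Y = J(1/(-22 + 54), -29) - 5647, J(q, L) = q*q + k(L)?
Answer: 17401857/1024 ≈ 16994.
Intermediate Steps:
k(f) = 2*f*(11 + f) (k(f) = (11 + f)*(2*f) = 2*f*(11 + f))
J(q, L) = q² + 2*L*(11 + L) (J(q, L) = q*q + 2*L*(11 + L) = q² + 2*L*(11 + L))
Y = -4713471/1024 (Y = ((1/(-22 + 54))² + 2*(-29)*(11 - 29)) - 5647 = ((1/32)² + 2*(-29)*(-18)) - 5647 = ((1/32)² + 1044) - 5647 = (1/1024 + 1044) - 5647 = 1069057/1024 - 5647 = -4713471/1024 ≈ -4603.0)
Y + 21597 = -4713471/1024 + 21597 = 17401857/1024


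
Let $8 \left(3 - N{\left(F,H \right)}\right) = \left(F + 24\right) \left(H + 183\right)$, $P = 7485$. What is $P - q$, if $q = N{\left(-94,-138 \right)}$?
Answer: $\frac{28353}{4} \approx 7088.3$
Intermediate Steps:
$N{\left(F,H \right)} = 3 - \frac{\left(24 + F\right) \left(183 + H\right)}{8}$ ($N{\left(F,H \right)} = 3 - \frac{\left(F + 24\right) \left(H + 183\right)}{8} = 3 - \frac{\left(24 + F\right) \left(183 + H\right)}{8}$)
$q = \frac{1587}{4}$ ($q = -546 - -414 - - \frac{8601}{4} - \left(- \frac{47}{4}\right) \left(-138\right) = -546 + 414 + \frac{8601}{4} - \frac{3243}{2} = \frac{1587}{4} \approx 396.75$)
$P - q = 7485 - \frac{1587}{4} = \frac{28353}{4}$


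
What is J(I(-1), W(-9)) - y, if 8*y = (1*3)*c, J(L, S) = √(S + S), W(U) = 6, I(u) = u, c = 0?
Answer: 2*√3 ≈ 3.4641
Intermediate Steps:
J(L, S) = √2*√S (J(L, S) = √(2*S) = √2*√S)
y = 0 (y = ((1*3)*0)/8 = (3*0)/8 = (⅛)*0 = 0)
J(I(-1), W(-9)) - y = √2*√6 - 1*0 = 2*√3 + 0 = 2*√3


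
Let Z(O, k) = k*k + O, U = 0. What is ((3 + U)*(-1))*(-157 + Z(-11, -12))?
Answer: 72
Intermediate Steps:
Z(O, k) = O + k² (Z(O, k) = k² + O = O + k²)
((3 + U)*(-1))*(-157 + Z(-11, -12)) = ((3 + 0)*(-1))*(-157 + (-11 + (-12)²)) = (3*(-1))*(-157 + (-11 + 144)) = -3*(-157 + 133) = -3*(-24) = 72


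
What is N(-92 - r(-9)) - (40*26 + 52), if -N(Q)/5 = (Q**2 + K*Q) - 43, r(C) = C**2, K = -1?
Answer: -151387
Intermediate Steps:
N(Q) = 215 - 5*Q**2 + 5*Q (N(Q) = -5*((Q**2 - Q) - 43) = -5*(-43 + Q**2 - Q) = 215 - 5*Q**2 + 5*Q)
N(-92 - r(-9)) - (40*26 + 52) = (215 - 5*(-92 - 1*(-9)**2)**2 + 5*(-92 - 1*(-9)**2)) - (40*26 + 52) = (215 - 5*(-92 - 1*81)**2 + 5*(-92 - 1*81)) - (1040 + 52) = (215 - 5*(-92 - 81)**2 + 5*(-92 - 81)) - 1*1092 = (215 - 5*(-173)**2 + 5*(-173)) - 1092 = (215 - 5*29929 - 865) - 1092 = (215 - 149645 - 865) - 1092 = -150295 - 1092 = -151387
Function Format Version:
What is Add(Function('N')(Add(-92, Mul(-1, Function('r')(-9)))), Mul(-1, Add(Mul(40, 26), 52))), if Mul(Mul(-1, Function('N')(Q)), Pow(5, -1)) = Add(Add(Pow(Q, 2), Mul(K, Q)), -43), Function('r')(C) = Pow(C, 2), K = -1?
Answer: -151387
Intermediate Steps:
Function('N')(Q) = Add(215, Mul(-5, Pow(Q, 2)), Mul(5, Q)) (Function('N')(Q) = Mul(-5, Add(Add(Pow(Q, 2), Mul(-1, Q)), -43)) = Mul(-5, Add(-43, Pow(Q, 2), Mul(-1, Q))) = Add(215, Mul(-5, Pow(Q, 2)), Mul(5, Q)))
Add(Function('N')(Add(-92, Mul(-1, Function('r')(-9)))), Mul(-1, Add(Mul(40, 26), 52))) = Add(Add(215, Mul(-5, Pow(Add(-92, Mul(-1, Pow(-9, 2))), 2)), Mul(5, Add(-92, Mul(-1, Pow(-9, 2))))), Mul(-1, Add(Mul(40, 26), 52))) = Add(Add(215, Mul(-5, Pow(Add(-92, Mul(-1, 81)), 2)), Mul(5, Add(-92, Mul(-1, 81)))), Mul(-1, Add(1040, 52))) = Add(Add(215, Mul(-5, Pow(Add(-92, -81), 2)), Mul(5, Add(-92, -81))), Mul(-1, 1092)) = Add(Add(215, Mul(-5, Pow(-173, 2)), Mul(5, -173)), -1092) = Add(Add(215, Mul(-5, 29929), -865), -1092) = Add(Add(215, -149645, -865), -1092) = Add(-150295, -1092) = -151387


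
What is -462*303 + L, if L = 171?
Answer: -139815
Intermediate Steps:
-462*303 + L = -462*303 + 171 = -139986 + 171 = -139815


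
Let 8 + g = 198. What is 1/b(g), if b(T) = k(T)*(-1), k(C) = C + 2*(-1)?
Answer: -1/188 ≈ -0.0053191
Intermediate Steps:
k(C) = -2 + C (k(C) = C - 2 = -2 + C)
g = 190 (g = -8 + 198 = 190)
b(T) = 2 - T (b(T) = (-2 + T)*(-1) = 2 - T)
1/b(g) = 1/(2 - 1*190) = 1/(2 - 190) = 1/(-188) = -1/188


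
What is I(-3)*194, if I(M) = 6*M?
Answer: -3492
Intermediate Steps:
I(-3)*194 = (6*(-3))*194 = -18*194 = -3492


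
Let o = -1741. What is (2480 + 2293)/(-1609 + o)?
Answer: -4773/3350 ≈ -1.4248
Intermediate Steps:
(2480 + 2293)/(-1609 + o) = (2480 + 2293)/(-1609 - 1741) = 4773/(-3350) = 4773*(-1/3350) = -4773/3350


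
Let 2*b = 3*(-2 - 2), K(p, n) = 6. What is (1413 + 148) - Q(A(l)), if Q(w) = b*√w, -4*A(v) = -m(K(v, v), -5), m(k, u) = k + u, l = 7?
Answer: 1564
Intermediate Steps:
b = -6 (b = (3*(-2 - 2))/2 = (3*(-4))/2 = (½)*(-12) = -6)
A(v) = ¼ (A(v) = -(-1)*(6 - 5)/4 = -(-1)/4 = -¼*(-1) = ¼)
Q(w) = -6*√w
(1413 + 148) - Q(A(l)) = (1413 + 148) - (-6)*√(¼) = 1561 - (-6)/2 = 1561 - 1*(-3) = 1561 + 3 = 1564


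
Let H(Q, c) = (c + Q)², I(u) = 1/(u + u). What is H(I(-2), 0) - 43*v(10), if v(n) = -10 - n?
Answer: 13761/16 ≈ 860.06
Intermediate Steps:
I(u) = 1/(2*u)
H(Q, c) = (Q + c)²
H(I(-2), 0) - 43*v(10) = ((½)/(-2) + 0)² - 43*(-10 - 1*10) = ((½)*(-½) + 0)² - 43*(-10 - 10) = (-¼ + 0)² - 43*(-20) = (-¼)² + 860 = 1/16 + 860 = 13761/16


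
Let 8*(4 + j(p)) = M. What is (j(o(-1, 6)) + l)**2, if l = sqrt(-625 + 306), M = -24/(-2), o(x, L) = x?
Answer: (5 - 2*I*sqrt(319))**2/4 ≈ -312.75 - 89.303*I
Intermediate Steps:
M = 12 (M = -24*(-1/2) = 12)
j(p) = -5/2 (j(p) = -4 + (1/8)*12 = -4 + 3/2 = -5/2)
l = I*sqrt(319) (l = sqrt(-319) = I*sqrt(319) ≈ 17.861*I)
(j(o(-1, 6)) + l)**2 = (-5/2 + I*sqrt(319))**2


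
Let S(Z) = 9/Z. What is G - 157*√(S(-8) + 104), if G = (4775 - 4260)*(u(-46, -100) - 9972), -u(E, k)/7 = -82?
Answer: -4839970 - 157*√1646/4 ≈ -4.8416e+6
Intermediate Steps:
u(E, k) = 574 (u(E, k) = -7*(-82) = 574)
G = -4839970 (G = (4775 - 4260)*(574 - 9972) = 515*(-9398) = -4839970)
G - 157*√(S(-8) + 104) = -4839970 - 157*√(9/(-8) + 104) = -4839970 - 157*√(9*(-⅛) + 104) = -4839970 - 157*√(-9/8 + 104) = -4839970 - 157*√(823/8) = -4839970 - 157*√1646/4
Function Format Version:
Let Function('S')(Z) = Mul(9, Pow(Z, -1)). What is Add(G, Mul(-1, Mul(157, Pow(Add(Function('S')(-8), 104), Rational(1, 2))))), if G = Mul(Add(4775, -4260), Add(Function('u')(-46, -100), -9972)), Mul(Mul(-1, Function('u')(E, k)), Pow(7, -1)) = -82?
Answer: Add(-4839970, Mul(Rational(-157, 4), Pow(1646, Rational(1, 2)))) ≈ -4.8416e+6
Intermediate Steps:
Function('u')(E, k) = 574 (Function('u')(E, k) = Mul(-7, -82) = 574)
G = -4839970 (G = Mul(Add(4775, -4260), Add(574, -9972)) = Mul(515, -9398) = -4839970)
Add(G, Mul(-1, Mul(157, Pow(Add(Function('S')(-8), 104), Rational(1, 2))))) = Add(-4839970, Mul(-1, Mul(157, Pow(Add(Mul(9, Pow(-8, -1)), 104), Rational(1, 2))))) = Add(-4839970, Mul(-1, Mul(157, Pow(Add(Mul(9, Rational(-1, 8)), 104), Rational(1, 2))))) = Add(-4839970, Mul(-1, Mul(157, Pow(Add(Rational(-9, 8), 104), Rational(1, 2))))) = Add(-4839970, Mul(-1, Mul(157, Pow(Rational(823, 8), Rational(1, 2))))) = Add(-4839970, Mul(-1, Mul(157, Mul(Rational(1, 4), Pow(1646, Rational(1, 2)))))) = Add(-4839970, Mul(-1, Mul(Rational(157, 4), Pow(1646, Rational(1, 2))))) = Add(-4839970, Mul(Rational(-157, 4), Pow(1646, Rational(1, 2))))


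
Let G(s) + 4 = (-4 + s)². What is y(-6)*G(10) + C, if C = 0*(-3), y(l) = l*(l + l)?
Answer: 2304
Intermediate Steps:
y(l) = 2*l² (y(l) = l*(2*l) = 2*l²)
C = 0
G(s) = -4 + (-4 + s)²
y(-6)*G(10) + C = (2*(-6)²)*(-4 + (-4 + 10)²) + 0 = (2*36)*(-4 + 6²) + 0 = 72*(-4 + 36) + 0 = 72*32 + 0 = 2304 + 0 = 2304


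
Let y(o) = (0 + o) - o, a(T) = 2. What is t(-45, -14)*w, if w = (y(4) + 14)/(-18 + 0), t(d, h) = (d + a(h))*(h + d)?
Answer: -17759/9 ≈ -1973.2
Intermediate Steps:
t(d, h) = (2 + d)*(d + h) (t(d, h) = (d + 2)*(h + d) = (2 + d)*(d + h))
y(o) = 0 (y(o) = o - o = 0)
w = -7/9 (w = (0 + 14)/(-18 + 0) = 14/(-18) = 14*(-1/18) = -7/9 ≈ -0.77778)
t(-45, -14)*w = ((-45)² + 2*(-45) + 2*(-14) - 45*(-14))*(-7/9) = (2025 - 90 - 28 + 630)*(-7/9) = 2537*(-7/9) = -17759/9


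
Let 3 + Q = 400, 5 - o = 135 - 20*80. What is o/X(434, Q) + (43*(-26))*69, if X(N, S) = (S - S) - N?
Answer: -2391507/31 ≈ -77145.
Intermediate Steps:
o = 1470 (o = 5 - (135 - 20*80) = 5 - (135 - 1600) = 5 - 1*(-1465) = 5 + 1465 = 1470)
Q = 397 (Q = -3 + 400 = 397)
X(N, S) = -N (X(N, S) = 0 - N = -N)
o/X(434, Q) + (43*(-26))*69 = 1470/((-1*434)) + (43*(-26))*69 = 1470/(-434) - 1118*69 = 1470*(-1/434) - 77142 = -105/31 - 77142 = -2391507/31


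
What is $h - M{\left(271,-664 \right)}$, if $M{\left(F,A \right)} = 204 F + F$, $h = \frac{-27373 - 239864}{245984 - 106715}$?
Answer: $- \frac{2579118844}{46423} \approx -55557.0$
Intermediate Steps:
$h = - \frac{89079}{46423}$ ($h = - \frac{267237}{139269} = \left(-267237\right) \frac{1}{139269} = - \frac{89079}{46423} \approx -1.9189$)
$M{\left(F,A \right)} = 205 F$
$h - M{\left(271,-664 \right)} = - \frac{89079}{46423} - 205 \cdot 271 = - \frac{89079}{46423} - 55555 = - \frac{2579118844}{46423}$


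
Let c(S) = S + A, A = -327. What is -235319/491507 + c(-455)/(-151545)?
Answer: -35277059381/74485428315 ≈ -0.47361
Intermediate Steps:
c(S) = -327 + S (c(S) = S - 327 = -327 + S)
-235319/491507 + c(-455)/(-151545) = -235319/491507 + (-327 - 455)/(-151545) = -235319*1/491507 - 782*(-1/151545) = -235319/491507 + 782/151545 = -35277059381/74485428315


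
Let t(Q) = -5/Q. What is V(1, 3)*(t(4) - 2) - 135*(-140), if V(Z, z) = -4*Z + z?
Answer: 75613/4 ≈ 18903.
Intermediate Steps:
V(Z, z) = z - 4*Z
V(1, 3)*(t(4) - 2) - 135*(-140) = (3 - 4*1)*(-5/4 - 2) - 135*(-140) = (3 - 4)*(-5*1/4 - 2) + 18900 = -(-5/4 - 2) + 18900 = -1*(-13/4) + 18900 = 13/4 + 18900 = 75613/4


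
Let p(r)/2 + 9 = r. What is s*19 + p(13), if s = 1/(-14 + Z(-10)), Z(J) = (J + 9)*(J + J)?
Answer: 67/6 ≈ 11.167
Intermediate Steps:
p(r) = -18 + 2*r
Z(J) = 2*J*(9 + J) (Z(J) = (9 + J)*(2*J) = 2*J*(9 + J))
s = ⅙ (s = 1/(-14 + 2*(-10)*(9 - 10)) = 1/(-14 + 2*(-10)*(-1)) = 1/(-14 + 20) = 1/6 = ⅙ ≈ 0.16667)
s*19 + p(13) = (⅙)*19 + (-18 + 2*13) = 19/6 + (-18 + 26) = 19/6 + 8 = 67/6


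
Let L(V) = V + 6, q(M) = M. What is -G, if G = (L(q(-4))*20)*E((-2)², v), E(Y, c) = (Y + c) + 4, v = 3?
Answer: -440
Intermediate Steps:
L(V) = 6 + V
E(Y, c) = 4 + Y + c
G = 440 (G = ((6 - 4)*20)*(4 + (-2)² + 3) = (2*20)*(4 + 4 + 3) = 40*11 = 440)
-G = -1*440 = -440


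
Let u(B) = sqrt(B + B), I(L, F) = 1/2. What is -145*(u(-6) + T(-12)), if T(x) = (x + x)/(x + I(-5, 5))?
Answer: -6960/23 - 290*I*sqrt(3) ≈ -302.61 - 502.29*I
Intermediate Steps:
I(L, F) = 1/2 (I(L, F) = 1*(1/2) = 1/2)
T(x) = 2*x/(1/2 + x) (T(x) = (x + x)/(x + 1/2) = (2*x)/(1/2 + x) = 2*x/(1/2 + x))
u(B) = sqrt(2)*sqrt(B) (u(B) = sqrt(2*B) = sqrt(2)*sqrt(B))
-145*(u(-6) + T(-12)) = -145*(sqrt(2)*sqrt(-6) + 4*(-12)/(1 + 2*(-12))) = -145*(sqrt(2)*(I*sqrt(6)) + 4*(-12)/(1 - 24)) = -145*(2*I*sqrt(3) + 4*(-12)/(-23)) = -145*(2*I*sqrt(3) + 4*(-12)*(-1/23)) = -145*(2*I*sqrt(3) + 48/23) = -145*(48/23 + 2*I*sqrt(3)) = -6960/23 - 290*I*sqrt(3)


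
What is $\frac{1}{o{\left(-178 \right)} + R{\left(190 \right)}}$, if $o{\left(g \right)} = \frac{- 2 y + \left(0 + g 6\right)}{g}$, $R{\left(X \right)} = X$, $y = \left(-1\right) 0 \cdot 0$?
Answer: $\frac{1}{196} \approx 0.005102$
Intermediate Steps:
$y = 0$ ($y = 0 \cdot 0 = 0$)
$o{\left(g \right)} = 6$ ($o{\left(g \right)} = \frac{\left(-2\right) 0 + \left(0 + g 6\right)}{g} = \frac{0 + \left(0 + 6 g\right)}{g} = \frac{0 + 6 g}{g} = \frac{6 g}{g} = 6$)
$\frac{1}{o{\left(-178 \right)} + R{\left(190 \right)}} = \frac{1}{6 + 190} = \frac{1}{196}$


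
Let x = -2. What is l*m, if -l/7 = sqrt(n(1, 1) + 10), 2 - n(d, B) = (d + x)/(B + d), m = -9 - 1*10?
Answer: 665*sqrt(2)/2 ≈ 470.23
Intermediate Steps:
m = -19 (m = -9 - 10 = -19)
n(d, B) = 2 - (-2 + d)/(B + d) (n(d, B) = 2 - (d - 2)/(B + d) = 2 - (-2 + d)/(B + d))
l = -35*sqrt(2)/2 (l = -7*sqrt((2 + 1 + 2*1)/(1 + 1) + 10) = -7*sqrt((2 + 1 + 2)/2 + 10) = -7*sqrt((1/2)*5 + 10) = -7*sqrt(5/2 + 10) = -35*sqrt(2)/2 ≈ -24.749)
l*m = -35*sqrt(2)/2*(-19) = 665*sqrt(2)/2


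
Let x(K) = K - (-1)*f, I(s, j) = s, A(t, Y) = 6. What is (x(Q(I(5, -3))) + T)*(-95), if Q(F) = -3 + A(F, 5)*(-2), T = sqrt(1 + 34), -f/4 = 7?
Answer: 4085 - 95*sqrt(35) ≈ 3523.0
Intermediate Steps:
f = -28 (f = -4*7 = -28)
T = sqrt(35) ≈ 5.9161
Q(F) = -15 (Q(F) = -3 + 6*(-2) = -3 - 12 = -15)
x(K) = -28 + K (x(K) = K - (-1)*(-28) = K - 1*28 = K - 28 = -28 + K)
(x(Q(I(5, -3))) + T)*(-95) = ((-28 - 15) + sqrt(35))*(-95) = (-43 + sqrt(35))*(-95) = 4085 - 95*sqrt(35)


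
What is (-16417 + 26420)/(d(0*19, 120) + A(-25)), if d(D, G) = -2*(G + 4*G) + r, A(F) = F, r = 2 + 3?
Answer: -10003/1220 ≈ -8.1992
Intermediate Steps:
r = 5
d(D, G) = 5 - 10*G (d(D, G) = -2*(G + 4*G) + 5 = -10*G + 5 = 5 - 10*G)
(-16417 + 26420)/(d(0*19, 120) + A(-25)) = (-16417 + 26420)/((5 - 10*120) - 25) = 10003/((5 - 1200) - 25) = 10003/(-1195 - 25) = 10003/(-1220) = 10003*(-1/1220) = -10003/1220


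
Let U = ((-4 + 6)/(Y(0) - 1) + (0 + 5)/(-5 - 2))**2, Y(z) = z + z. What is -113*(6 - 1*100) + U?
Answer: 520839/49 ≈ 10629.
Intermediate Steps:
Y(z) = 2*z
U = 361/49 (U = ((-4 + 6)/(2*0 - 1) + (0 + 5)/(-5 - 2))**2 = (2/(0 - 1) + 5/(-7))**2 = (2/(-1) + 5*(-1/7))**2 = (2*(-1) - 5/7)**2 = (-2 - 5/7)**2 = (-19/7)**2 = 361/49 ≈ 7.3673)
-113*(6 - 1*100) + U = -113*(6 - 1*100) + 361/49 = -113*(6 - 100) + 361/49 = -113*(-94) + 361/49 = 10622 + 361/49 = 520839/49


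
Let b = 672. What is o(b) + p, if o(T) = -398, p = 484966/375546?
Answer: -74491171/187773 ≈ -396.71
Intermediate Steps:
p = 242483/187773 (p = 484966*(1/375546) = 242483/187773 ≈ 1.2914)
o(b) + p = -398 + 242483/187773 = -74491171/187773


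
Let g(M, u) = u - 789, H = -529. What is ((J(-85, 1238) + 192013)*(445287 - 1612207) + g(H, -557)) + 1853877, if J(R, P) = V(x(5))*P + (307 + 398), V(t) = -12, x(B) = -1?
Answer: -207548872509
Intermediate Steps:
J(R, P) = 705 - 12*P (J(R, P) = -12*P + (307 + 398) = -12*P + 705 = 705 - 12*P)
g(M, u) = -789 + u
((J(-85, 1238) + 192013)*(445287 - 1612207) + g(H, -557)) + 1853877 = (((705 - 12*1238) + 192013)*(445287 - 1612207) + (-789 - 557)) + 1853877 = (((705 - 14856) + 192013)*(-1166920) - 1346) + 1853877 = ((-14151 + 192013)*(-1166920) - 1346) + 1853877 = (177862*(-1166920) - 1346) + 1853877 = (-207550725040 - 1346) + 1853877 = -207550726386 + 1853877 = -207548872509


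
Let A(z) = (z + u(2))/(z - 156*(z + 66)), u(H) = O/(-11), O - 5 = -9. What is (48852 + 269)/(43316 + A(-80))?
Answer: 284214106/250626157 ≈ 1.1340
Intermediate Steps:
O = -4 (O = 5 - 9 = -4)
u(H) = 4/11 (u(H) = -4/(-11) = -4*(-1/11) = 4/11)
A(z) = (4/11 + z)/(-10296 - 155*z) (A(z) = (z + 4/11)/(z - 156*(z + 66)) = (4/11 + z)/(z - 156*(66 + z)) = (4/11 + z)/(z + (-10296 - 156*z)) = (4/11 + z)/(-10296 - 155*z))
(48852 + 269)/(43316 + A(-80)) = (48852 + 269)/(43316 + (-4 - 11*(-80))/(11*(10296 + 155*(-80)))) = 49121/(43316 + (-4 + 880)/(11*(10296 - 12400))) = 49121/(43316 + (1/11)*876/(-2104)) = 49121/(43316 + (1/11)*(-1/2104)*876) = 49121/(43316 - 219/5786) = 49121/(250626157/5786) = 49121*(5786/250626157) = 284214106/250626157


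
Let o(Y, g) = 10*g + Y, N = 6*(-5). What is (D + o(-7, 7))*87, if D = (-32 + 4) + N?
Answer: 435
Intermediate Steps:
N = -30
o(Y, g) = Y + 10*g
D = -58 (D = (-32 + 4) - 30 = -28 - 30 = -58)
(D + o(-7, 7))*87 = (-58 + (-7 + 10*7))*87 = (-58 + (-7 + 70))*87 = (-58 + 63)*87 = 5*87 = 435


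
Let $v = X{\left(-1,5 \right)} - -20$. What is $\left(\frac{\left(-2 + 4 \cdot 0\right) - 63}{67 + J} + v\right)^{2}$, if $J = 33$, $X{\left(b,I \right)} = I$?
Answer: $\frac{237169}{400} \approx 592.92$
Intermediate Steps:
$v = 25$ ($v = 5 - -20 = 5 + 20 = 25$)
$\left(\frac{\left(-2 + 4 \cdot 0\right) - 63}{67 + J} + v\right)^{2} = \left(\frac{\left(-2 + 4 \cdot 0\right) - 63}{67 + 33} + 25\right)^{2} = \left(\frac{\left(-2 + 0\right) - 63}{100} + 25\right)^{2} = \left(\left(-2 - 63\right) \frac{1}{100} + 25\right)^{2} = \left(\left(-65\right) \frac{1}{100} + 25\right)^{2} = \left(- \frac{13}{20} + 25\right)^{2} = \left(\frac{487}{20}\right)^{2} = \frac{237169}{400}$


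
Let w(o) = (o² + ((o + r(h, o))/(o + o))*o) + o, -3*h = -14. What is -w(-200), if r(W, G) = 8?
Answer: -39704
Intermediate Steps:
h = 14/3 (h = -⅓*(-14) = 14/3 ≈ 4.6667)
w(o) = 4 + o² + 3*o/2 (w(o) = (o² + ((o + 8)/(o + o))*o) + o = (o² + ((8 + o)/((2*o)))*o) + o = (o² + ((8 + o)*(1/(2*o)))*o) + o = (o² + ((8 + o)/(2*o))*o) + o = (o² + (4 + o/2)) + o = (4 + o² + o/2) + o = 4 + o² + 3*o/2)
-w(-200) = -(4 + (-200)² + (3/2)*(-200)) = -(4 + 40000 - 300) = -1*39704 = -39704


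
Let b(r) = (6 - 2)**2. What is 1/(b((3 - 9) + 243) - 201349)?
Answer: -1/201333 ≈ -4.9669e-6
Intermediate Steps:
b(r) = 16 (b(r) = 4**2 = 16)
1/(b((3 - 9) + 243) - 201349) = 1/(16 - 201349) = 1/(-201333) = -1/201333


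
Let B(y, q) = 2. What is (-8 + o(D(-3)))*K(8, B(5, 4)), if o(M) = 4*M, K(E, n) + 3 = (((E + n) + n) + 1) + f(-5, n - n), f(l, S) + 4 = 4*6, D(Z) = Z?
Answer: -600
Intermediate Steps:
f(l, S) = 20 (f(l, S) = -4 + 4*6 = -4 + 24 = 20)
K(E, n) = 18 + E + 2*n (K(E, n) = -3 + ((((E + n) + n) + 1) + 20) = -3 + (((E + 2*n) + 1) + 20) = -3 + ((1 + E + 2*n) + 20) = -3 + (21 + E + 2*n) = 18 + E + 2*n)
(-8 + o(D(-3)))*K(8, B(5, 4)) = (-8 + 4*(-3))*(18 + 8 + 2*2) = (-8 - 12)*(18 + 8 + 4) = -20*30 = -600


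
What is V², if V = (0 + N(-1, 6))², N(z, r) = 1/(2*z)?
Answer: 1/16 ≈ 0.062500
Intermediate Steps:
N(z, r) = 1/(2*z)
V = ¼ (V = (0 + (½)/(-1))² = (0 + (½)*(-1))² = (0 - ½)² = (-½)² = ¼ ≈ 0.25000)
V² = (¼)² = 1/16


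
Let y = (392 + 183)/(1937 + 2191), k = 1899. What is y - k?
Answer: -7838497/4128 ≈ -1898.9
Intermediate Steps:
y = 575/4128 ≈ 0.13929
y - k = 575/4128 - 1*1899 = 575/4128 - 1899 = -7838497/4128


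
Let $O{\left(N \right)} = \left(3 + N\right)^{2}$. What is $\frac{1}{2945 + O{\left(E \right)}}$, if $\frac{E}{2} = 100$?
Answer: $\frac{1}{44154} \approx 2.2648 \cdot 10^{-5}$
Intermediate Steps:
$E = 200$ ($E = 2 \cdot 100 = 200$)
$\frac{1}{2945 + O{\left(E \right)}} = \frac{1}{2945 + \left(3 + 200\right)^{2}} = \frac{1}{2945 + 203^{2}} = \frac{1}{2945 + 41209} = \frac{1}{44154}$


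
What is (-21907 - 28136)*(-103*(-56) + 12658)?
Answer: -922092318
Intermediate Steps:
(-21907 - 28136)*(-103*(-56) + 12658) = -50043*(5768 + 12658) = -50043*18426 = -922092318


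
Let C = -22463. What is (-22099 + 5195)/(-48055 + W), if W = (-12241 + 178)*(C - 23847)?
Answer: -16904/558589475 ≈ -3.0262e-5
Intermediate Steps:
W = 558637530 (W = (-12241 + 178)*(-22463 - 23847) = -12063*(-46310) = 558637530)
(-22099 + 5195)/(-48055 + W) = (-22099 + 5195)/(-48055 + 558637530) = -16904/558589475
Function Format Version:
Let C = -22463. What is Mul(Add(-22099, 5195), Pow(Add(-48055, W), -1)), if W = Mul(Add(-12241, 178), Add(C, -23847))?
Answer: Rational(-16904, 558589475) ≈ -3.0262e-5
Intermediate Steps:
W = 558637530 (W = Mul(Add(-12241, 178), Add(-22463, -23847)) = Mul(-12063, -46310) = 558637530)
Mul(Add(-22099, 5195), Pow(Add(-48055, W), -1)) = Mul(Add(-22099, 5195), Pow(Add(-48055, 558637530), -1)) = Mul(-16904, Pow(558589475, -1)) = Mul(-16904, Rational(1, 558589475)) = Rational(-16904, 558589475)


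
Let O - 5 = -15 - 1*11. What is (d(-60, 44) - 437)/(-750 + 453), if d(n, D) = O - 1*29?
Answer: 487/297 ≈ 1.6397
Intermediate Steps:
O = -21 (O = 5 + (-15 - 1*11) = 5 + (-15 - 11) = 5 - 26 = -21)
d(n, D) = -50 (d(n, D) = -21 - 1*29 = -21 - 29 = -50)
(d(-60, 44) - 437)/(-750 + 453) = (-50 - 437)/(-750 + 453) = -487/(-297) = -487*(-1/297) = 487/297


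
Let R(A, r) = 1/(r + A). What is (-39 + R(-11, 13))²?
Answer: 5929/4 ≈ 1482.3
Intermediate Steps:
R(A, r) = 1/(A + r)
(-39 + R(-11, 13))² = (-39 + 1/(-11 + 13))² = (-39 + 1/2)² = (-39 + ½)² = (-77/2)² = 5929/4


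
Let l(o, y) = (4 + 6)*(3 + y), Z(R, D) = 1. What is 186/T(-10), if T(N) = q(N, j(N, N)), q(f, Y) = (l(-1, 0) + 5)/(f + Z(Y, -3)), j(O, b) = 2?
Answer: -1674/35 ≈ -47.829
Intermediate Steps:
l(o, y) = 30 + 10*y (l(o, y) = 10*(3 + y) = 30 + 10*y)
q(f, Y) = 35/(1 + f) (q(f, Y) = ((30 + 10*0) + 5)/(f + 1) = ((30 + 0) + 5)/(1 + f) = (30 + 5)/(1 + f) = 35/(1 + f))
T(N) = 35/(1 + N)
186/T(-10) = 186/((35/(1 - 10))) = 186/((35/(-9))) = 186/((35*(-1/9))) = 186/(-35/9) = 186*(-9/35) = -1674/35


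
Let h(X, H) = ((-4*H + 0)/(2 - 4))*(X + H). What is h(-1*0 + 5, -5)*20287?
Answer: 0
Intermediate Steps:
h(X, H) = 2*H*(H + X) (h(X, H) = (-4*H/(-2))*(H + X) = (-4*H*(-½))*(H + X) = (2*H)*(H + X) = 2*H*(H + X))
h(-1*0 + 5, -5)*20287 = (2*(-5)*(-5 + (-1*0 + 5)))*20287 = (2*(-5)*(-5 + (0 + 5)))*20287 = (2*(-5)*(-5 + 5))*20287 = (2*(-5)*0)*20287 = 0*20287 = 0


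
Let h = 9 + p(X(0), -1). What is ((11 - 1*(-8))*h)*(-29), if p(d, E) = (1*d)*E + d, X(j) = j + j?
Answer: -4959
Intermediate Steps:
X(j) = 2*j
p(d, E) = d + E*d (p(d, E) = d*E + d = E*d + d = d + E*d)
h = 9 (h = 9 + (2*0)*(1 - 1) = 9 + 0*0 = 9 + 0 = 9)
((11 - 1*(-8))*h)*(-29) = ((11 - 1*(-8))*9)*(-29) = ((11 + 8)*9)*(-29) = (19*9)*(-29) = 171*(-29) = -4959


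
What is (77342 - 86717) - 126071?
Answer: -135446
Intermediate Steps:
(77342 - 86717) - 126071 = -9375 - 126071 = -135446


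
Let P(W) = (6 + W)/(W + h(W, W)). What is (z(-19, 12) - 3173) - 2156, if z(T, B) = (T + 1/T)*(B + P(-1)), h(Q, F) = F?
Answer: -5510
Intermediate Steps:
P(W) = (6 + W)/(2*W) (P(W) = (6 + W)/(W + W) = (6 + W)/((2*W)) = (6 + W)*(1/(2*W)) = (6 + W)/(2*W))
z(T, B) = (-5/2 + B)*(T + 1/T) (z(T, B) = (T + 1/T)*(B + (½)*(6 - 1)/(-1)) = (T + 1/T)*(B + (½)*(-1)*5) = (T + 1/T)*(B - 5/2) = (T + 1/T)*(-5/2 + B) = (-5/2 + B)*(T + 1/T))
(z(-19, 12) - 3173) - 2156 = ((½)*(-5 + 2*12 + (-19)²*(-5 + 2*12))/(-19) - 3173) - 2156 = ((½)*(-1/19)*(-5 + 24 + 361*(-5 + 24)) - 3173) - 2156 = ((½)*(-1/19)*(-5 + 24 + 361*19) - 3173) - 2156 = ((½)*(-1/19)*(-5 + 24 + 6859) - 3173) - 2156 = ((½)*(-1/19)*6878 - 3173) - 2156 = (-181 - 3173) - 2156 = -3354 - 2156 = -5510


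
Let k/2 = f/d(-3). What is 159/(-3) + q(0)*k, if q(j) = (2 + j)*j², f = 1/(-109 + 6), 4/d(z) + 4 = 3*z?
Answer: -53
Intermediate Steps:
d(z) = 4/(-4 + 3*z)
f = -1/103 (f = 1/(-103) = -1/103 ≈ -0.0097087)
q(j) = j²*(2 + j)
k = 13/206 (k = 2*(-1/(103*(4/(-4 + 3*(-3))))) = 2*(-1/(103*(4/(-4 - 9)))) = 2*(-1/(103*(4/(-13)))) = 2*(-1/(103*(4*(-1/13)))) = 2*(-1/(103*(-4/13))) = 2*(-1/103*(-13/4)) = 2*(13/412) = 13/206 ≈ 0.063107)
159/(-3) + q(0)*k = 159/(-3) + (0²*(2 + 0))*(13/206) = 159*(-⅓) + (0*2)*(13/206) = -53 + 0*(13/206) = -53 + 0 = -53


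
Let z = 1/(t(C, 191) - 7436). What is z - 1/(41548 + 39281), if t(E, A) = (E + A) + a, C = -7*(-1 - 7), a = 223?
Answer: -9755/62561646 ≈ -0.00015593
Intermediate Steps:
C = 56 (C = -7*(-8) = 56)
t(E, A) = 223 + A + E (t(E, A) = (E + A) + 223 = (A + E) + 223 = 223 + A + E)
z = -1/6966 (z = 1/((223 + 191 + 56) - 7436) = 1/(470 - 7436) = 1/(-6966) = -1/6966 ≈ -0.00014355)
z - 1/(41548 + 39281) = -1/6966 - 1/(41548 + 39281) = -1/6966 - 1/80829 = -9755/62561646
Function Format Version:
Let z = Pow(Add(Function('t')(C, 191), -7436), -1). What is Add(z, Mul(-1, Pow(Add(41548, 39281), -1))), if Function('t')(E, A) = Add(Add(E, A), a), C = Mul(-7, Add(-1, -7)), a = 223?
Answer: Rational(-9755, 62561646) ≈ -0.00015593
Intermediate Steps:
C = 56 (C = Mul(-7, -8) = 56)
Function('t')(E, A) = Add(223, A, E) (Function('t')(E, A) = Add(Add(E, A), 223) = Add(Add(A, E), 223) = Add(223, A, E))
z = Rational(-1, 6966) (z = Pow(Add(Add(223, 191, 56), -7436), -1) = Pow(Add(470, -7436), -1) = Pow(-6966, -1) = Rational(-1, 6966) ≈ -0.00014355)
Add(z, Mul(-1, Pow(Add(41548, 39281), -1))) = Add(Rational(-1, 6966), Mul(-1, Pow(Add(41548, 39281), -1))) = Add(Rational(-1, 6966), Mul(-1, Pow(80829, -1))) = Add(Rational(-1, 6966), Mul(-1, Rational(1, 80829))) = Add(Rational(-1, 6966), Rational(-1, 80829)) = Rational(-9755, 62561646)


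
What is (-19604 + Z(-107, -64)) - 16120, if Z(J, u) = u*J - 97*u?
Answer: -22668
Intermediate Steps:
Z(J, u) = -97*u + J*u (Z(J, u) = J*u - 97*u = -97*u + J*u)
(-19604 + Z(-107, -64)) - 16120 = (-19604 - 64*(-97 - 107)) - 16120 = (-19604 - 64*(-204)) - 16120 = (-19604 + 13056) - 16120 = -6548 - 16120 = -22668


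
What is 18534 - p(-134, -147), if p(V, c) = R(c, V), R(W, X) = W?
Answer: 18681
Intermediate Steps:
p(V, c) = c
18534 - p(-134, -147) = 18534 - 1*(-147) = 18534 + 147 = 18681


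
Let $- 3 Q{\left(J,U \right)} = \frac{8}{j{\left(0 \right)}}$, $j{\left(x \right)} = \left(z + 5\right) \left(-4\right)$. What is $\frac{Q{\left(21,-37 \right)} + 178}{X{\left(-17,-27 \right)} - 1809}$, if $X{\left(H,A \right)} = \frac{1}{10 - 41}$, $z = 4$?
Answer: $- \frac{18631}{189270} \approx -0.098436$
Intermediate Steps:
$X{\left(H,A \right)} = - \frac{1}{31}$ ($X{\left(H,A \right)} = \frac{1}{-31} = - \frac{1}{31}$)
$j{\left(x \right)} = -36$ ($j{\left(x \right)} = \left(4 + 5\right) \left(-4\right) = 9 \left(-4\right) = -36$)
$Q{\left(J,U \right)} = \frac{2}{27}$ ($Q{\left(J,U \right)} = - \frac{8 \frac{1}{-36}}{3} = - \frac{8 \left(- \frac{1}{36}\right)}{3} = \left(- \frac{1}{3}\right) \left(- \frac{2}{9}\right) = \frac{2}{27}$)
$\frac{Q{\left(21,-37 \right)} + 178}{X{\left(-17,-27 \right)} - 1809} = \frac{\frac{2}{27} + 178}{- \frac{1}{31} - 1809} = \frac{4808}{27 \left(- \frac{56080}{31}\right)} = \frac{4808}{27} \left(- \frac{31}{56080}\right) = - \frac{18631}{189270}$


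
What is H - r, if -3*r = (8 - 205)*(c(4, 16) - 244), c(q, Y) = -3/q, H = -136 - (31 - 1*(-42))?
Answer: 190355/12 ≈ 15863.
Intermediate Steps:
H = -209 (H = -136 - (31 + 42) = -136 - 1*73 = -136 - 73 = -209)
r = -192863/12 (r = -(8 - 205)*(-3/4 - 244)/3 = -(-197)*(-3*¼ - 244)/3 = -(-197)*(-¾ - 244)/3 = -(-197)*(-979)/(3*4) = -⅓*192863/4 = -192863/12 ≈ -16072.)
H - r = -209 - 1*(-192863/12) = -209 + 192863/12 = 190355/12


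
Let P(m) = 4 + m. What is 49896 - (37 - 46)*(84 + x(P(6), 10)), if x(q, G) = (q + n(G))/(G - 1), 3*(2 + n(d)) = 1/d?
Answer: 1519801/30 ≈ 50660.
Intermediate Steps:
n(d) = -2 + 1/(3*d)
x(q, G) = (-2 + q + 1/(3*G))/(-1 + G) (x(q, G) = (q + (-2 + 1/(3*G)))/(G - 1) = (-2 + q + 1/(3*G))/(-1 + G))
49896 - (37 - 46)*(84 + x(P(6), 10)) = 49896 - (37 - 46)*(84 + (1/3 + 10*(-2 + (4 + 6)))/(10*(-1 + 10))) = 49896 - (-9)*(84 + (1/10)*(1/3 + 10*(-2 + 10))/9) = 49896 - (-9)*(84 + (1/10)*(1/9)*(1/3 + 10*8)) = 49896 - (-9)*(84 + (1/10)*(1/9)*(1/3 + 80)) = 49896 - (-9)*(84 + (1/10)*(1/9)*(241/3)) = 49896 - (-9)*(84 + 241/270) = 49896 - (-9)*22921/270 = 49896 - 1*(-22921/30) = 49896 + 22921/30 = 1519801/30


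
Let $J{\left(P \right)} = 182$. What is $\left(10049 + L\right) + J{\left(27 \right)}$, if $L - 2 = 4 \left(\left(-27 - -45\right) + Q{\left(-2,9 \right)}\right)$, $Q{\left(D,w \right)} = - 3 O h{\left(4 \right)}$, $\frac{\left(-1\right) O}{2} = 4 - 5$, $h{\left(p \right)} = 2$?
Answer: $10257$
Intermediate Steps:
$O = 2$ ($O = - 2 \left(4 - 5\right) = \left(-2\right) \left(-1\right) = 2$)
$Q{\left(D,w \right)} = -12$ ($Q{\left(D,w \right)} = \left(-3\right) 2 \cdot 2 = \left(-6\right) 2 = -12$)
$L = 26$ ($L = 2 + 4 \left(\left(-27 - -45\right) - 12\right) = 2 + 4 \left(\left(-27 + 45\right) - 12\right) = 2 + 4 \left(18 - 12\right) = 2 + 4 \cdot 6 = 2 + 24 = 26$)
$\left(10049 + L\right) + J{\left(27 \right)} = \left(10049 + 26\right) + 182 = 10075 + 182 = 10257$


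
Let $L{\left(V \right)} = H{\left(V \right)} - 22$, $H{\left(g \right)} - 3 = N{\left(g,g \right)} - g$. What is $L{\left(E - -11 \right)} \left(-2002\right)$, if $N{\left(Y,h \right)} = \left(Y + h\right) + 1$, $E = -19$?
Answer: $52052$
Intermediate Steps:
$N{\left(Y,h \right)} = 1 + Y + h$
$H{\left(g \right)} = 4 + g$ ($H{\left(g \right)} = 3 + \left(\left(1 + g + g\right) - g\right) = 3 + \left(\left(1 + 2 g\right) - g\right) = 3 + \left(1 + g\right) = 4 + g$)
$L{\left(V \right)} = -18 + V$ ($L{\left(V \right)} = \left(4 + V\right) - 22 = -18 + V$)
$L{\left(E - -11 \right)} \left(-2002\right) = \left(-18 - 8\right) \left(-2002\right) = \left(-26\right) \left(-2002\right) = 52052$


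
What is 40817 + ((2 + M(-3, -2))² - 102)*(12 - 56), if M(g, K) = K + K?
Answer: 45129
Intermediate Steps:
M(g, K) = 2*K
40817 + ((2 + M(-3, -2))² - 102)*(12 - 56) = 40817 + ((2 + 2*(-2))² - 102)*(12 - 56) = 40817 + ((2 - 4)² - 102)*(-44) = 40817 + ((-2)² - 102)*(-44) = 40817 + (4 - 102)*(-44) = 40817 - 98*(-44) = 40817 + 4312 = 45129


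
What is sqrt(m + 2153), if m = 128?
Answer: sqrt(2281) ≈ 47.760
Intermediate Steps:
sqrt(m + 2153) = sqrt(128 + 2153) = sqrt(2281)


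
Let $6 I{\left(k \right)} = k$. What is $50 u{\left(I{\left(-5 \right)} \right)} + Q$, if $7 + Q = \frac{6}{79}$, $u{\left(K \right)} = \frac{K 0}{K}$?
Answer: $- \frac{547}{79} \approx -6.924$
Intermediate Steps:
$I{\left(k \right)} = \frac{k}{6}$
$u{\left(K \right)} = 0$ ($u{\left(K \right)} = \frac{0}{K} = 0$)
$Q = - \frac{547}{79}$ ($Q = -7 + \frac{6}{79} = - \frac{547}{79} \approx -6.924$)
$50 u{\left(I{\left(-5 \right)} \right)} + Q = 50 \cdot 0 - \frac{547}{79} = 0 - \frac{547}{79} = - \frac{547}{79}$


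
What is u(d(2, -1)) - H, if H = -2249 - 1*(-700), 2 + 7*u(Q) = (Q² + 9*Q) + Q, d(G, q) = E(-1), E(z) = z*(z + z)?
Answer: 10865/7 ≈ 1552.1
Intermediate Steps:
E(z) = 2*z² (E(z) = z*(2*z) = 2*z²)
d(G, q) = 2 (d(G, q) = 2*(-1)² = 2*1 = 2)
u(Q) = -2/7 + Q²/7 + 10*Q/7 (u(Q) = -2/7 + ((Q² + 9*Q) + Q)/7 = -2/7 + (Q² + 10*Q)/7 = -2/7 + (Q²/7 + 10*Q/7) = -2/7 + Q²/7 + 10*Q/7)
H = -1549 (H = -2249 + 700 = -1549)
u(d(2, -1)) - H = (-2/7 + (⅐)*2² + (10/7)*2) - 1*(-1549) = (-2/7 + (⅐)*4 + 20/7) + 1549 = (-2/7 + 4/7 + 20/7) + 1549 = 22/7 + 1549 = 10865/7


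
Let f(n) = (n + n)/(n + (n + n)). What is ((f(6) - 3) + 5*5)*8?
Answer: 544/3 ≈ 181.33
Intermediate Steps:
f(n) = 2/3 (f(n) = (2*n)/(n + 2*n) = (2*n)/((3*n)) = (2*n)*(1/(3*n)) = 2/3)
((f(6) - 3) + 5*5)*8 = ((2/3 - 3) + 5*5)*8 = (-7/3 + 25)*8 = (68/3)*8 = 544/3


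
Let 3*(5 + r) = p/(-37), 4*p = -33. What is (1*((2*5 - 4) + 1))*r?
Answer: -5103/148 ≈ -34.480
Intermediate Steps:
p = -33/4 (p = (¼)*(-33) = -33/4 ≈ -8.2500)
r = -729/148 (r = -5 + (-33/4/(-37))/3 = -5 + (-33/4*(-1/37))/3 = -5 + (⅓)*(33/148) = -5 + 11/148 = -729/148 ≈ -4.9257)
(1*((2*5 - 4) + 1))*r = (1*((2*5 - 4) + 1))*(-729/148) = (1*((10 - 4) + 1))*(-729/148) = (1*(6 + 1))*(-729/148) = (1*7)*(-729/148) = 7*(-729/148) = -5103/148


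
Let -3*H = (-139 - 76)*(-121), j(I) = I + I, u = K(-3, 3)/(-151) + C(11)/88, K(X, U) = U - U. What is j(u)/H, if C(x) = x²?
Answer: -3/9460 ≈ -0.00031712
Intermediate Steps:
K(X, U) = 0
u = 11/8 (u = 0/(-151) + 11²/88 = 0*(-1/151) + 121*(1/88) = 0 + 11/8 = 11/8 ≈ 1.3750)
j(I) = 2*I
H = -26015/3 (H = -(-139 - 76)*(-121)/3 = -(-215)*(-121)/3 = -⅓*26015 = -26015/3 ≈ -8671.7)
j(u)/H = (2*(11/8))/(-26015/3) = (11/4)*(-3/26015) = -3/9460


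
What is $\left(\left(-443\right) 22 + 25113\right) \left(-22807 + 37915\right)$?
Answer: $232164636$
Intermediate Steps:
$\left(\left(-443\right) 22 + 25113\right) \left(-22807 + 37915\right) = \left(-9746 + 25113\right) 15108 = 15367 \cdot 15108 = 232164636$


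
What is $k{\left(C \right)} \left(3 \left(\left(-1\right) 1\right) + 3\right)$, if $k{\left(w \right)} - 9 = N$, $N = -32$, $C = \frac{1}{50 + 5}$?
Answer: $0$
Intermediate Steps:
$C = \frac{1}{55} \approx 0.018182$
$k{\left(w \right)} = -23$ ($k{\left(w \right)} = 9 - 32 = -23$)
$k{\left(C \right)} \left(3 \left(\left(-1\right) 1\right) + 3\right) = - 23 \left(3 \left(\left(-1\right) 1\right) + 3\right) = - 23 \left(3 \left(-1\right) + 3\right) = - 23 \left(-3 + 3\right) = \left(-23\right) 0 = 0$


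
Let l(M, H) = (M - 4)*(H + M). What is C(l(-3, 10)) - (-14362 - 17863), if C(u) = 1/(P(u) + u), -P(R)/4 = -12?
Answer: 32224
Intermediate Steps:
P(R) = 48 (P(R) = -4*(-12) = 48)
l(M, H) = (-4 + M)*(H + M)
C(u) = 1/(48 + u)
C(l(-3, 10)) - (-14362 - 17863) = 1/(48 + ((-3)² - 4*10 - 4*(-3) + 10*(-3))) - (-14362 - 17863) = 1/(48 + (9 - 40 + 12 - 30)) - 1*(-32225) = 1/(48 - 49) + 32225 = 1/(-1) + 32225 = -1 + 32225 = 32224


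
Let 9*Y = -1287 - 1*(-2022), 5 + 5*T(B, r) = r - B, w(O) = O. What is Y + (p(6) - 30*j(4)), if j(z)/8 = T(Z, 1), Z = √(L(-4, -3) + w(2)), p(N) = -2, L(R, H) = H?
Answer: 815/3 + 48*I ≈ 271.67 + 48.0*I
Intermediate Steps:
Z = I (Z = √(-3 + 2) = √(-1) = I ≈ 1.0*I)
T(B, r) = -1 - B/5 + r/5 (T(B, r) = -1 + (r - B)/5 = -1 + (-B/5 + r/5) = -1 - B/5 + r/5)
j(z) = -32/5 - 8*I/5 (j(z) = 8*(-1 - I/5 + (⅕)*1) = 8*(-1 - I/5 + ⅕) = 8*(-⅘ - I/5) = -32/5 - 8*I/5)
Y = 245/3 (Y = (-1287 - 1*(-2022))/9 = (-1287 + 2022)/9 = (⅑)*735 = 245/3 ≈ 81.667)
Y + (p(6) - 30*j(4)) = 245/3 + (-2 - 30*(-32/5 - 8*I/5)) = 245/3 + (-2 + (192 + 48*I)) = 245/3 + (190 + 48*I) = 815/3 + 48*I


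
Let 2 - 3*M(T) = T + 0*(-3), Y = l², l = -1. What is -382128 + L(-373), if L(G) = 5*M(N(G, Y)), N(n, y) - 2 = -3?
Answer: -382123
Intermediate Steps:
Y = 1 (Y = (-1)² = 1)
N(n, y) = -1 (N(n, y) = 2 - 3 = -1)
M(T) = ⅔ - T/3 (M(T) = ⅔ - (T + 0*(-3))/3 = ⅔ - (T + 0)/3 = ⅔ - T/3)
L(G) = 5 (L(G) = 5*(⅔ - ⅓*(-1)) = 5*(⅔ + ⅓) = 5*1 = 5)
-382128 + L(-373) = -382128 + 5 = -382123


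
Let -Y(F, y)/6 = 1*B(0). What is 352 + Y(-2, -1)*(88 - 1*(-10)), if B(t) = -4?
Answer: 2704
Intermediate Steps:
Y(F, y) = 24 (Y(F, y) = -6*(-4) = 24)
352 + Y(-2, -1)*(88 - 1*(-10)) = 352 + 24*(88 - 1*(-10)) = 352 + 24*(88 + 10) = 352 + 24*98 = 352 + 2352 = 2704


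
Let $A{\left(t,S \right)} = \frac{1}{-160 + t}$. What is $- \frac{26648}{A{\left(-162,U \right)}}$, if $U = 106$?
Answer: $8580656$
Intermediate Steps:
$- \frac{26648}{A{\left(-162,U \right)}} = - \frac{26648}{\frac{1}{-160 - 162}} = - \frac{26648}{\frac{1}{-322}} = - \frac{26648}{- \frac{1}{322}} = \left(-26648\right) \left(-322\right) = 8580656$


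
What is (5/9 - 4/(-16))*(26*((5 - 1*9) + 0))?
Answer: -754/9 ≈ -83.778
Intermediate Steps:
(5/9 - 4/(-16))*(26*((5 - 1*9) + 0)) = (5*(⅑) - 4*(-1/16))*(26*((5 - 9) + 0)) = (5/9 + ¼)*(26*(-4 + 0)) = 29*(26*(-4))/36 = (29/36)*(-104) = -754/9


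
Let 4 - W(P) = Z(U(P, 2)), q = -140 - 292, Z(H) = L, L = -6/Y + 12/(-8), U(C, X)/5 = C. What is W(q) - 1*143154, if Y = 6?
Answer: -286295/2 ≈ -1.4315e+5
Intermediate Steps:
U(C, X) = 5*C
L = -5/2 (L = -6/6 + 12/(-8) = -6*⅙ + 12*(-⅛) = -1 - 3/2 = -5/2 ≈ -2.5000)
Z(H) = -5/2
q = -432
W(P) = 13/2 (W(P) = 4 - 1*(-5/2) = 4 + 5/2 = 13/2)
W(q) - 1*143154 = 13/2 - 1*143154 = 13/2 - 143154 = -286295/2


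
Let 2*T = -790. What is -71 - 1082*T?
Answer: 427319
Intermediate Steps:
T = -395 (T = (1/2)*(-790) = -395)
-71 - 1082*T = -71 - 1082*(-395) = -71 + 427390 = 427319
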